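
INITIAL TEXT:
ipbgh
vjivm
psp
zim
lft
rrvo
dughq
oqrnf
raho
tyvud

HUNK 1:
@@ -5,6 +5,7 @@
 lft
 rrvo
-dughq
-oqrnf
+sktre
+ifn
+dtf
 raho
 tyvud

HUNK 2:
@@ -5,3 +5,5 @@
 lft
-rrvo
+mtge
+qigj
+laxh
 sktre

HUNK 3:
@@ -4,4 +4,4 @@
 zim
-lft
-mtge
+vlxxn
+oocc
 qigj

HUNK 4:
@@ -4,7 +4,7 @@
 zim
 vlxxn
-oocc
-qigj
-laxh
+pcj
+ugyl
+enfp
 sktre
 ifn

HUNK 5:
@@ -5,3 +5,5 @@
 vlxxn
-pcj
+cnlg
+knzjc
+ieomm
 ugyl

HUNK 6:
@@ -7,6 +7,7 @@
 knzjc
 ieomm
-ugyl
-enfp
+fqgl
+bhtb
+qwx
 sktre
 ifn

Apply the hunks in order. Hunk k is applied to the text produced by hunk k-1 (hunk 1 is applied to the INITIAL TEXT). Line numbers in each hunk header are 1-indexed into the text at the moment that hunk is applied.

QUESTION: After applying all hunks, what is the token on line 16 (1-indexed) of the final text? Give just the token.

Answer: tyvud

Derivation:
Hunk 1: at line 5 remove [dughq,oqrnf] add [sktre,ifn,dtf] -> 11 lines: ipbgh vjivm psp zim lft rrvo sktre ifn dtf raho tyvud
Hunk 2: at line 5 remove [rrvo] add [mtge,qigj,laxh] -> 13 lines: ipbgh vjivm psp zim lft mtge qigj laxh sktre ifn dtf raho tyvud
Hunk 3: at line 4 remove [lft,mtge] add [vlxxn,oocc] -> 13 lines: ipbgh vjivm psp zim vlxxn oocc qigj laxh sktre ifn dtf raho tyvud
Hunk 4: at line 4 remove [oocc,qigj,laxh] add [pcj,ugyl,enfp] -> 13 lines: ipbgh vjivm psp zim vlxxn pcj ugyl enfp sktre ifn dtf raho tyvud
Hunk 5: at line 5 remove [pcj] add [cnlg,knzjc,ieomm] -> 15 lines: ipbgh vjivm psp zim vlxxn cnlg knzjc ieomm ugyl enfp sktre ifn dtf raho tyvud
Hunk 6: at line 7 remove [ugyl,enfp] add [fqgl,bhtb,qwx] -> 16 lines: ipbgh vjivm psp zim vlxxn cnlg knzjc ieomm fqgl bhtb qwx sktre ifn dtf raho tyvud
Final line 16: tyvud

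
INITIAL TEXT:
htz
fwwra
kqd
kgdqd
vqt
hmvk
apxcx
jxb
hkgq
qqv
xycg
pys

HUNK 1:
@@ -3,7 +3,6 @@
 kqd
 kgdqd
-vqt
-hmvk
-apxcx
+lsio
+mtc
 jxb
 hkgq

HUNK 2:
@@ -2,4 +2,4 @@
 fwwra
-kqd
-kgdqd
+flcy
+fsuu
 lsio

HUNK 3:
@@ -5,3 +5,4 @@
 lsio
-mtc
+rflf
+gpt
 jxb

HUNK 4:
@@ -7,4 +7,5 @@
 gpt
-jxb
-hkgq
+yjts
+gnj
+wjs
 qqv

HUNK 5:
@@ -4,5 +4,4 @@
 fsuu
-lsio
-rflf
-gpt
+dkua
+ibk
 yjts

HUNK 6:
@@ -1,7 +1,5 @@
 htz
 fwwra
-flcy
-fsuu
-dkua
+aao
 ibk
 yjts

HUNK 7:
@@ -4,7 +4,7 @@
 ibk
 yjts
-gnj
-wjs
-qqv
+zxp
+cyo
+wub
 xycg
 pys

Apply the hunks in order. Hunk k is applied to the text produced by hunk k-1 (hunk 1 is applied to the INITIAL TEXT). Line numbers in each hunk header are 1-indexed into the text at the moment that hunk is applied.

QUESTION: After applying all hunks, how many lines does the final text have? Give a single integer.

Hunk 1: at line 3 remove [vqt,hmvk,apxcx] add [lsio,mtc] -> 11 lines: htz fwwra kqd kgdqd lsio mtc jxb hkgq qqv xycg pys
Hunk 2: at line 2 remove [kqd,kgdqd] add [flcy,fsuu] -> 11 lines: htz fwwra flcy fsuu lsio mtc jxb hkgq qqv xycg pys
Hunk 3: at line 5 remove [mtc] add [rflf,gpt] -> 12 lines: htz fwwra flcy fsuu lsio rflf gpt jxb hkgq qqv xycg pys
Hunk 4: at line 7 remove [jxb,hkgq] add [yjts,gnj,wjs] -> 13 lines: htz fwwra flcy fsuu lsio rflf gpt yjts gnj wjs qqv xycg pys
Hunk 5: at line 4 remove [lsio,rflf,gpt] add [dkua,ibk] -> 12 lines: htz fwwra flcy fsuu dkua ibk yjts gnj wjs qqv xycg pys
Hunk 6: at line 1 remove [flcy,fsuu,dkua] add [aao] -> 10 lines: htz fwwra aao ibk yjts gnj wjs qqv xycg pys
Hunk 7: at line 4 remove [gnj,wjs,qqv] add [zxp,cyo,wub] -> 10 lines: htz fwwra aao ibk yjts zxp cyo wub xycg pys
Final line count: 10

Answer: 10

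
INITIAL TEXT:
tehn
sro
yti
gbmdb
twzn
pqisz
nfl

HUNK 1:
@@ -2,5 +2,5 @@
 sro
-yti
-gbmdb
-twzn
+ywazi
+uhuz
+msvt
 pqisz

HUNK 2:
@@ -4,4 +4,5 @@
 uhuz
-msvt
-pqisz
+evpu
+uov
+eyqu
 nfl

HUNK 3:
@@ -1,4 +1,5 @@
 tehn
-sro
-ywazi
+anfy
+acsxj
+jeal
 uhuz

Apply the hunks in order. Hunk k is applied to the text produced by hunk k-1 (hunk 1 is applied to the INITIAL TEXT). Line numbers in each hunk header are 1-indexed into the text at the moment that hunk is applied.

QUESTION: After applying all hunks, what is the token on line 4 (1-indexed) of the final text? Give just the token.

Hunk 1: at line 2 remove [yti,gbmdb,twzn] add [ywazi,uhuz,msvt] -> 7 lines: tehn sro ywazi uhuz msvt pqisz nfl
Hunk 2: at line 4 remove [msvt,pqisz] add [evpu,uov,eyqu] -> 8 lines: tehn sro ywazi uhuz evpu uov eyqu nfl
Hunk 3: at line 1 remove [sro,ywazi] add [anfy,acsxj,jeal] -> 9 lines: tehn anfy acsxj jeal uhuz evpu uov eyqu nfl
Final line 4: jeal

Answer: jeal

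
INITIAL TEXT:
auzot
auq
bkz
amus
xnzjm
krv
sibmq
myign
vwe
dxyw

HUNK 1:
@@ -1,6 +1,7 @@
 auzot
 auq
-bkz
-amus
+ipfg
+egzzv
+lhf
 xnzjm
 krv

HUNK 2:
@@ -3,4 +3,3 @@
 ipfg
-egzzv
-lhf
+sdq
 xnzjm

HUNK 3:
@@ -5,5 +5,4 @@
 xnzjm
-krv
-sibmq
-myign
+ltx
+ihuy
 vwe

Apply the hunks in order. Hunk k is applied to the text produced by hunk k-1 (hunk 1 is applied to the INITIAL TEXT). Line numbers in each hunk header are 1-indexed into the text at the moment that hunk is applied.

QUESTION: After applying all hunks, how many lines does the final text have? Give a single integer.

Hunk 1: at line 1 remove [bkz,amus] add [ipfg,egzzv,lhf] -> 11 lines: auzot auq ipfg egzzv lhf xnzjm krv sibmq myign vwe dxyw
Hunk 2: at line 3 remove [egzzv,lhf] add [sdq] -> 10 lines: auzot auq ipfg sdq xnzjm krv sibmq myign vwe dxyw
Hunk 3: at line 5 remove [krv,sibmq,myign] add [ltx,ihuy] -> 9 lines: auzot auq ipfg sdq xnzjm ltx ihuy vwe dxyw
Final line count: 9

Answer: 9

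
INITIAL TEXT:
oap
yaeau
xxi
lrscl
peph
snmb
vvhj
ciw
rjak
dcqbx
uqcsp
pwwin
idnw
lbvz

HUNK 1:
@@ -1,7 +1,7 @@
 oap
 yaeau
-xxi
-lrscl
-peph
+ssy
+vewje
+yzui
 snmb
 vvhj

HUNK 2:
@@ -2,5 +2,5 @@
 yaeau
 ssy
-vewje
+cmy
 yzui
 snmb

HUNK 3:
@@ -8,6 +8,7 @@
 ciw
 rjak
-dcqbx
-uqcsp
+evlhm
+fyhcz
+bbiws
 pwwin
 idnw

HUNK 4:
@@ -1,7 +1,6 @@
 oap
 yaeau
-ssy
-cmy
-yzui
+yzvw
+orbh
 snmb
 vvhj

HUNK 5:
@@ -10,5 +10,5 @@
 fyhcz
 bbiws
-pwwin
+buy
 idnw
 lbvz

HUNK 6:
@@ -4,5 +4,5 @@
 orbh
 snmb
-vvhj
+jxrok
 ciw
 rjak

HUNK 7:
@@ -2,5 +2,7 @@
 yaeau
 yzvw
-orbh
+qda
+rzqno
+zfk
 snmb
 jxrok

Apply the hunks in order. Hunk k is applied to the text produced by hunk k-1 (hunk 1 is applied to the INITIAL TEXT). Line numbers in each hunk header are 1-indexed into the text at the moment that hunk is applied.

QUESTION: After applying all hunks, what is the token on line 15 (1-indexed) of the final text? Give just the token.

Answer: idnw

Derivation:
Hunk 1: at line 1 remove [xxi,lrscl,peph] add [ssy,vewje,yzui] -> 14 lines: oap yaeau ssy vewje yzui snmb vvhj ciw rjak dcqbx uqcsp pwwin idnw lbvz
Hunk 2: at line 2 remove [vewje] add [cmy] -> 14 lines: oap yaeau ssy cmy yzui snmb vvhj ciw rjak dcqbx uqcsp pwwin idnw lbvz
Hunk 3: at line 8 remove [dcqbx,uqcsp] add [evlhm,fyhcz,bbiws] -> 15 lines: oap yaeau ssy cmy yzui snmb vvhj ciw rjak evlhm fyhcz bbiws pwwin idnw lbvz
Hunk 4: at line 1 remove [ssy,cmy,yzui] add [yzvw,orbh] -> 14 lines: oap yaeau yzvw orbh snmb vvhj ciw rjak evlhm fyhcz bbiws pwwin idnw lbvz
Hunk 5: at line 10 remove [pwwin] add [buy] -> 14 lines: oap yaeau yzvw orbh snmb vvhj ciw rjak evlhm fyhcz bbiws buy idnw lbvz
Hunk 6: at line 4 remove [vvhj] add [jxrok] -> 14 lines: oap yaeau yzvw orbh snmb jxrok ciw rjak evlhm fyhcz bbiws buy idnw lbvz
Hunk 7: at line 2 remove [orbh] add [qda,rzqno,zfk] -> 16 lines: oap yaeau yzvw qda rzqno zfk snmb jxrok ciw rjak evlhm fyhcz bbiws buy idnw lbvz
Final line 15: idnw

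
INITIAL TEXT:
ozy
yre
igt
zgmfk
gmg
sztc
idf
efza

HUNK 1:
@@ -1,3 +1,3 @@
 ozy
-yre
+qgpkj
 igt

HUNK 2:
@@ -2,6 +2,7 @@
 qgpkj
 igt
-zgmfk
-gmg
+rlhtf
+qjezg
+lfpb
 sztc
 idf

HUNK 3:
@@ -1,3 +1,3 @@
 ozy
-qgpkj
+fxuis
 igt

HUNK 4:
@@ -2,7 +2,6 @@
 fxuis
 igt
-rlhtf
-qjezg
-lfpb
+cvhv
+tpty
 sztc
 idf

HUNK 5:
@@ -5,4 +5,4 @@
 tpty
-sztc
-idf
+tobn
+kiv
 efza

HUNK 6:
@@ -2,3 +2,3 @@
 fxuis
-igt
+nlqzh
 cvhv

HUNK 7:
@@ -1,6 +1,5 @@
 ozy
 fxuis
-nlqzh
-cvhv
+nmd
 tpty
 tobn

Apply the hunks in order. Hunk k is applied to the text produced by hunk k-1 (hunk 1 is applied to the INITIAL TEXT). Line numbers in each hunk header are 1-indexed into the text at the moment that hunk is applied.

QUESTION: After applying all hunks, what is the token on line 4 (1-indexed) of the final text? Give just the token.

Hunk 1: at line 1 remove [yre] add [qgpkj] -> 8 lines: ozy qgpkj igt zgmfk gmg sztc idf efza
Hunk 2: at line 2 remove [zgmfk,gmg] add [rlhtf,qjezg,lfpb] -> 9 lines: ozy qgpkj igt rlhtf qjezg lfpb sztc idf efza
Hunk 3: at line 1 remove [qgpkj] add [fxuis] -> 9 lines: ozy fxuis igt rlhtf qjezg lfpb sztc idf efza
Hunk 4: at line 2 remove [rlhtf,qjezg,lfpb] add [cvhv,tpty] -> 8 lines: ozy fxuis igt cvhv tpty sztc idf efza
Hunk 5: at line 5 remove [sztc,idf] add [tobn,kiv] -> 8 lines: ozy fxuis igt cvhv tpty tobn kiv efza
Hunk 6: at line 2 remove [igt] add [nlqzh] -> 8 lines: ozy fxuis nlqzh cvhv tpty tobn kiv efza
Hunk 7: at line 1 remove [nlqzh,cvhv] add [nmd] -> 7 lines: ozy fxuis nmd tpty tobn kiv efza
Final line 4: tpty

Answer: tpty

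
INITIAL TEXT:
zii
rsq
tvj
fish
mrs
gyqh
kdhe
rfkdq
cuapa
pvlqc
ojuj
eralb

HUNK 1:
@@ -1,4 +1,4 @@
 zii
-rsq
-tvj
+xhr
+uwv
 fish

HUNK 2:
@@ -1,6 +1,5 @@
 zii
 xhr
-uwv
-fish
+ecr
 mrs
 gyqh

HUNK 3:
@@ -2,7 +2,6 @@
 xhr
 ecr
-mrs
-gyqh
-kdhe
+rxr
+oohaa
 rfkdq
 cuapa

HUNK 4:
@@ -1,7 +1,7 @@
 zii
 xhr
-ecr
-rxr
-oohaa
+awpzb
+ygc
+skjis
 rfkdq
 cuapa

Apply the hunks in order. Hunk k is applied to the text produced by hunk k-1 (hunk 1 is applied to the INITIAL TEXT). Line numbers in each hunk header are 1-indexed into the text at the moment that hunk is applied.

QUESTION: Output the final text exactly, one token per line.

Hunk 1: at line 1 remove [rsq,tvj] add [xhr,uwv] -> 12 lines: zii xhr uwv fish mrs gyqh kdhe rfkdq cuapa pvlqc ojuj eralb
Hunk 2: at line 1 remove [uwv,fish] add [ecr] -> 11 lines: zii xhr ecr mrs gyqh kdhe rfkdq cuapa pvlqc ojuj eralb
Hunk 3: at line 2 remove [mrs,gyqh,kdhe] add [rxr,oohaa] -> 10 lines: zii xhr ecr rxr oohaa rfkdq cuapa pvlqc ojuj eralb
Hunk 4: at line 1 remove [ecr,rxr,oohaa] add [awpzb,ygc,skjis] -> 10 lines: zii xhr awpzb ygc skjis rfkdq cuapa pvlqc ojuj eralb

Answer: zii
xhr
awpzb
ygc
skjis
rfkdq
cuapa
pvlqc
ojuj
eralb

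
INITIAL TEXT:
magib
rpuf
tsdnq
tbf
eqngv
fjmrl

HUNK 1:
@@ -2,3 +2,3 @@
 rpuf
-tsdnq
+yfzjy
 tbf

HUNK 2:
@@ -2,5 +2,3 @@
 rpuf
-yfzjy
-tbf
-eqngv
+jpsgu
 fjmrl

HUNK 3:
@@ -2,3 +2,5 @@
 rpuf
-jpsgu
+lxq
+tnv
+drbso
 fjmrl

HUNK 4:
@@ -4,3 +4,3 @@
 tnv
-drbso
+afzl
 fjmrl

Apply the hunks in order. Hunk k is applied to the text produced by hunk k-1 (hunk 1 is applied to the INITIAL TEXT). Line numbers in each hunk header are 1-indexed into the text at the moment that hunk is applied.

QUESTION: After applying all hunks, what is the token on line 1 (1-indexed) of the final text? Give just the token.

Hunk 1: at line 2 remove [tsdnq] add [yfzjy] -> 6 lines: magib rpuf yfzjy tbf eqngv fjmrl
Hunk 2: at line 2 remove [yfzjy,tbf,eqngv] add [jpsgu] -> 4 lines: magib rpuf jpsgu fjmrl
Hunk 3: at line 2 remove [jpsgu] add [lxq,tnv,drbso] -> 6 lines: magib rpuf lxq tnv drbso fjmrl
Hunk 4: at line 4 remove [drbso] add [afzl] -> 6 lines: magib rpuf lxq tnv afzl fjmrl
Final line 1: magib

Answer: magib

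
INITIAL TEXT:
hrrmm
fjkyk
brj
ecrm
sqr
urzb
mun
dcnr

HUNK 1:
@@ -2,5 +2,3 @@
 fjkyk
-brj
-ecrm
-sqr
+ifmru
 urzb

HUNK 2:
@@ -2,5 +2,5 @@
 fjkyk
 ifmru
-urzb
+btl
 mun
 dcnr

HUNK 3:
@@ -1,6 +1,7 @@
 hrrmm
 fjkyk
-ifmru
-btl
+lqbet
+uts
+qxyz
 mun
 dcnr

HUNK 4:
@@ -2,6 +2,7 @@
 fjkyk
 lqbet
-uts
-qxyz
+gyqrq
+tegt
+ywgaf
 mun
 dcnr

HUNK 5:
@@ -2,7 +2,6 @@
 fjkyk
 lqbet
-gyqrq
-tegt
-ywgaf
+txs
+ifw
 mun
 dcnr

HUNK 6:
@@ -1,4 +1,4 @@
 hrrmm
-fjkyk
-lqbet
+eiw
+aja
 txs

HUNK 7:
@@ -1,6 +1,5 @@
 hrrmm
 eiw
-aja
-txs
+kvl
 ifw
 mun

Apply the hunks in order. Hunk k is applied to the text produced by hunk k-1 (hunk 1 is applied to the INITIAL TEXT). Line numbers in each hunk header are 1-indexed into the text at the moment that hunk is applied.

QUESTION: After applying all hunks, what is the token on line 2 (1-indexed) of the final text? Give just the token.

Answer: eiw

Derivation:
Hunk 1: at line 2 remove [brj,ecrm,sqr] add [ifmru] -> 6 lines: hrrmm fjkyk ifmru urzb mun dcnr
Hunk 2: at line 2 remove [urzb] add [btl] -> 6 lines: hrrmm fjkyk ifmru btl mun dcnr
Hunk 3: at line 1 remove [ifmru,btl] add [lqbet,uts,qxyz] -> 7 lines: hrrmm fjkyk lqbet uts qxyz mun dcnr
Hunk 4: at line 2 remove [uts,qxyz] add [gyqrq,tegt,ywgaf] -> 8 lines: hrrmm fjkyk lqbet gyqrq tegt ywgaf mun dcnr
Hunk 5: at line 2 remove [gyqrq,tegt,ywgaf] add [txs,ifw] -> 7 lines: hrrmm fjkyk lqbet txs ifw mun dcnr
Hunk 6: at line 1 remove [fjkyk,lqbet] add [eiw,aja] -> 7 lines: hrrmm eiw aja txs ifw mun dcnr
Hunk 7: at line 1 remove [aja,txs] add [kvl] -> 6 lines: hrrmm eiw kvl ifw mun dcnr
Final line 2: eiw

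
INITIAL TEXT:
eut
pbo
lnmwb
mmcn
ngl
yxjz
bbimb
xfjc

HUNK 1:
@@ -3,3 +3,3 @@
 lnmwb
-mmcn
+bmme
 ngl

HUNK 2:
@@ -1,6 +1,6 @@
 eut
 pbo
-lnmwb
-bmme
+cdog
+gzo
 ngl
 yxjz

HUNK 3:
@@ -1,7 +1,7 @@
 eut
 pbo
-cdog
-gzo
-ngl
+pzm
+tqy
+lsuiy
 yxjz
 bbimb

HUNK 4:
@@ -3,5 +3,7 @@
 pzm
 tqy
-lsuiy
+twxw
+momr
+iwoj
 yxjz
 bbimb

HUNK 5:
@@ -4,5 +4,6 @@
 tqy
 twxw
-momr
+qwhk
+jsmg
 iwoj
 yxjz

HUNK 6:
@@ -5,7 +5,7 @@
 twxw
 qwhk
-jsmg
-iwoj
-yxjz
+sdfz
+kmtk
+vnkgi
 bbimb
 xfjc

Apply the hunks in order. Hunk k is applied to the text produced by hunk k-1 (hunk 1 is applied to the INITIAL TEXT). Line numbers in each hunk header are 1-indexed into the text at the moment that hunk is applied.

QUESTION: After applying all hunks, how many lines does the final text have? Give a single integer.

Answer: 11

Derivation:
Hunk 1: at line 3 remove [mmcn] add [bmme] -> 8 lines: eut pbo lnmwb bmme ngl yxjz bbimb xfjc
Hunk 2: at line 1 remove [lnmwb,bmme] add [cdog,gzo] -> 8 lines: eut pbo cdog gzo ngl yxjz bbimb xfjc
Hunk 3: at line 1 remove [cdog,gzo,ngl] add [pzm,tqy,lsuiy] -> 8 lines: eut pbo pzm tqy lsuiy yxjz bbimb xfjc
Hunk 4: at line 3 remove [lsuiy] add [twxw,momr,iwoj] -> 10 lines: eut pbo pzm tqy twxw momr iwoj yxjz bbimb xfjc
Hunk 5: at line 4 remove [momr] add [qwhk,jsmg] -> 11 lines: eut pbo pzm tqy twxw qwhk jsmg iwoj yxjz bbimb xfjc
Hunk 6: at line 5 remove [jsmg,iwoj,yxjz] add [sdfz,kmtk,vnkgi] -> 11 lines: eut pbo pzm tqy twxw qwhk sdfz kmtk vnkgi bbimb xfjc
Final line count: 11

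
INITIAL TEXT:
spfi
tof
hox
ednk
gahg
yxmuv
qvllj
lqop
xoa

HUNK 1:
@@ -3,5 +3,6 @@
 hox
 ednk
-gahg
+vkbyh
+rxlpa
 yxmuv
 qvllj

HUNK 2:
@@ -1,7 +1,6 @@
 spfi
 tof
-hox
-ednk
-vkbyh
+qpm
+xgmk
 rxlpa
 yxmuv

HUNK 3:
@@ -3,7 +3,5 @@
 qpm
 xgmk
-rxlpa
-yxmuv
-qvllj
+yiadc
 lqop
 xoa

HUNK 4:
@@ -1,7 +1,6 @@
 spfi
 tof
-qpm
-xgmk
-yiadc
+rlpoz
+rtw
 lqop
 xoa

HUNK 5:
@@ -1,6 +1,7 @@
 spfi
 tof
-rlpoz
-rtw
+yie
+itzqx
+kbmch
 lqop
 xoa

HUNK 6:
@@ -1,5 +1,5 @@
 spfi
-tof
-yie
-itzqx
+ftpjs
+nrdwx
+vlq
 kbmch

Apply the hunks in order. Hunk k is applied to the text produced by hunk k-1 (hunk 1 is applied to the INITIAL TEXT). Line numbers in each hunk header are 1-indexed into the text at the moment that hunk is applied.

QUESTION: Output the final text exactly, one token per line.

Hunk 1: at line 3 remove [gahg] add [vkbyh,rxlpa] -> 10 lines: spfi tof hox ednk vkbyh rxlpa yxmuv qvllj lqop xoa
Hunk 2: at line 1 remove [hox,ednk,vkbyh] add [qpm,xgmk] -> 9 lines: spfi tof qpm xgmk rxlpa yxmuv qvllj lqop xoa
Hunk 3: at line 3 remove [rxlpa,yxmuv,qvllj] add [yiadc] -> 7 lines: spfi tof qpm xgmk yiadc lqop xoa
Hunk 4: at line 1 remove [qpm,xgmk,yiadc] add [rlpoz,rtw] -> 6 lines: spfi tof rlpoz rtw lqop xoa
Hunk 5: at line 1 remove [rlpoz,rtw] add [yie,itzqx,kbmch] -> 7 lines: spfi tof yie itzqx kbmch lqop xoa
Hunk 6: at line 1 remove [tof,yie,itzqx] add [ftpjs,nrdwx,vlq] -> 7 lines: spfi ftpjs nrdwx vlq kbmch lqop xoa

Answer: spfi
ftpjs
nrdwx
vlq
kbmch
lqop
xoa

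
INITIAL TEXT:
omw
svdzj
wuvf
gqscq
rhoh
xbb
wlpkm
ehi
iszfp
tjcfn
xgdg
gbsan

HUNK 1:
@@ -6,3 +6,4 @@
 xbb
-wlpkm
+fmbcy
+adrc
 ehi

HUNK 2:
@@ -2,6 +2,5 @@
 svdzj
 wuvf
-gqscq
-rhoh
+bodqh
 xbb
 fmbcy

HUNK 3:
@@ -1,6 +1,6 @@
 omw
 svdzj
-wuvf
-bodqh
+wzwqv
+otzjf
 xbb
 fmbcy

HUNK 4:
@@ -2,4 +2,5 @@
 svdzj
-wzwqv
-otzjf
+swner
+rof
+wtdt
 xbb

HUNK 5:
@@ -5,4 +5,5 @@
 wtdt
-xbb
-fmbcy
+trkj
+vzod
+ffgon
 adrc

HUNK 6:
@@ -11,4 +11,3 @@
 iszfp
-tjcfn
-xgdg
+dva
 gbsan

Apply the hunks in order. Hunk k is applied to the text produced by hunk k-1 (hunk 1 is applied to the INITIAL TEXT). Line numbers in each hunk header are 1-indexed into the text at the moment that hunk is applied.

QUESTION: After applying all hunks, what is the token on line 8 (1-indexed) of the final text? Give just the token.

Hunk 1: at line 6 remove [wlpkm] add [fmbcy,adrc] -> 13 lines: omw svdzj wuvf gqscq rhoh xbb fmbcy adrc ehi iszfp tjcfn xgdg gbsan
Hunk 2: at line 2 remove [gqscq,rhoh] add [bodqh] -> 12 lines: omw svdzj wuvf bodqh xbb fmbcy adrc ehi iszfp tjcfn xgdg gbsan
Hunk 3: at line 1 remove [wuvf,bodqh] add [wzwqv,otzjf] -> 12 lines: omw svdzj wzwqv otzjf xbb fmbcy adrc ehi iszfp tjcfn xgdg gbsan
Hunk 4: at line 2 remove [wzwqv,otzjf] add [swner,rof,wtdt] -> 13 lines: omw svdzj swner rof wtdt xbb fmbcy adrc ehi iszfp tjcfn xgdg gbsan
Hunk 5: at line 5 remove [xbb,fmbcy] add [trkj,vzod,ffgon] -> 14 lines: omw svdzj swner rof wtdt trkj vzod ffgon adrc ehi iszfp tjcfn xgdg gbsan
Hunk 6: at line 11 remove [tjcfn,xgdg] add [dva] -> 13 lines: omw svdzj swner rof wtdt trkj vzod ffgon adrc ehi iszfp dva gbsan
Final line 8: ffgon

Answer: ffgon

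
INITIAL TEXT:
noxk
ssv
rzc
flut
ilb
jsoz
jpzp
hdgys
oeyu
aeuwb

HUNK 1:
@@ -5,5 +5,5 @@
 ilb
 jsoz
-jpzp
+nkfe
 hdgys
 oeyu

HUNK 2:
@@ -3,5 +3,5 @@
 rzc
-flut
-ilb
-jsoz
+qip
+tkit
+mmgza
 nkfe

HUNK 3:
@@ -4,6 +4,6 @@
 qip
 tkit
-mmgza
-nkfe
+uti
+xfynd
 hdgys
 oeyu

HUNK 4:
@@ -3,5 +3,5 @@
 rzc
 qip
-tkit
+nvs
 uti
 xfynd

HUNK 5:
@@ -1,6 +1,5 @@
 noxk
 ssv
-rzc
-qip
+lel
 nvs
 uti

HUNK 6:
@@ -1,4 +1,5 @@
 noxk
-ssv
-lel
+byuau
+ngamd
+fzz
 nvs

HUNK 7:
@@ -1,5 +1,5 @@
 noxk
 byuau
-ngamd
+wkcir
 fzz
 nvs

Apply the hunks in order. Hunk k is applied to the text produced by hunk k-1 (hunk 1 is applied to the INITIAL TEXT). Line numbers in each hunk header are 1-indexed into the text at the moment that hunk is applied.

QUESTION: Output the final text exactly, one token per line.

Hunk 1: at line 5 remove [jpzp] add [nkfe] -> 10 lines: noxk ssv rzc flut ilb jsoz nkfe hdgys oeyu aeuwb
Hunk 2: at line 3 remove [flut,ilb,jsoz] add [qip,tkit,mmgza] -> 10 lines: noxk ssv rzc qip tkit mmgza nkfe hdgys oeyu aeuwb
Hunk 3: at line 4 remove [mmgza,nkfe] add [uti,xfynd] -> 10 lines: noxk ssv rzc qip tkit uti xfynd hdgys oeyu aeuwb
Hunk 4: at line 3 remove [tkit] add [nvs] -> 10 lines: noxk ssv rzc qip nvs uti xfynd hdgys oeyu aeuwb
Hunk 5: at line 1 remove [rzc,qip] add [lel] -> 9 lines: noxk ssv lel nvs uti xfynd hdgys oeyu aeuwb
Hunk 6: at line 1 remove [ssv,lel] add [byuau,ngamd,fzz] -> 10 lines: noxk byuau ngamd fzz nvs uti xfynd hdgys oeyu aeuwb
Hunk 7: at line 1 remove [ngamd] add [wkcir] -> 10 lines: noxk byuau wkcir fzz nvs uti xfynd hdgys oeyu aeuwb

Answer: noxk
byuau
wkcir
fzz
nvs
uti
xfynd
hdgys
oeyu
aeuwb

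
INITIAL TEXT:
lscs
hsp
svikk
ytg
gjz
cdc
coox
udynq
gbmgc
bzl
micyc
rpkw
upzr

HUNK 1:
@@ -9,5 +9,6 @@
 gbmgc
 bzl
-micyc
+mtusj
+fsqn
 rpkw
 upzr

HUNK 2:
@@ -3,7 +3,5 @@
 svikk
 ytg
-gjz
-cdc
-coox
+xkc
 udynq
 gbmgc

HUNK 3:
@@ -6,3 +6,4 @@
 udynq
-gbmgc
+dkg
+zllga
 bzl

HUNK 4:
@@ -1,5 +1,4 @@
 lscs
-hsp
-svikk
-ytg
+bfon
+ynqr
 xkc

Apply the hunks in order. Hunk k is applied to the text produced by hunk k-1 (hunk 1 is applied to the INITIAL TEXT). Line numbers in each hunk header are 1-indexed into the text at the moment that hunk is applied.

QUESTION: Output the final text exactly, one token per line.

Answer: lscs
bfon
ynqr
xkc
udynq
dkg
zllga
bzl
mtusj
fsqn
rpkw
upzr

Derivation:
Hunk 1: at line 9 remove [micyc] add [mtusj,fsqn] -> 14 lines: lscs hsp svikk ytg gjz cdc coox udynq gbmgc bzl mtusj fsqn rpkw upzr
Hunk 2: at line 3 remove [gjz,cdc,coox] add [xkc] -> 12 lines: lscs hsp svikk ytg xkc udynq gbmgc bzl mtusj fsqn rpkw upzr
Hunk 3: at line 6 remove [gbmgc] add [dkg,zllga] -> 13 lines: lscs hsp svikk ytg xkc udynq dkg zllga bzl mtusj fsqn rpkw upzr
Hunk 4: at line 1 remove [hsp,svikk,ytg] add [bfon,ynqr] -> 12 lines: lscs bfon ynqr xkc udynq dkg zllga bzl mtusj fsqn rpkw upzr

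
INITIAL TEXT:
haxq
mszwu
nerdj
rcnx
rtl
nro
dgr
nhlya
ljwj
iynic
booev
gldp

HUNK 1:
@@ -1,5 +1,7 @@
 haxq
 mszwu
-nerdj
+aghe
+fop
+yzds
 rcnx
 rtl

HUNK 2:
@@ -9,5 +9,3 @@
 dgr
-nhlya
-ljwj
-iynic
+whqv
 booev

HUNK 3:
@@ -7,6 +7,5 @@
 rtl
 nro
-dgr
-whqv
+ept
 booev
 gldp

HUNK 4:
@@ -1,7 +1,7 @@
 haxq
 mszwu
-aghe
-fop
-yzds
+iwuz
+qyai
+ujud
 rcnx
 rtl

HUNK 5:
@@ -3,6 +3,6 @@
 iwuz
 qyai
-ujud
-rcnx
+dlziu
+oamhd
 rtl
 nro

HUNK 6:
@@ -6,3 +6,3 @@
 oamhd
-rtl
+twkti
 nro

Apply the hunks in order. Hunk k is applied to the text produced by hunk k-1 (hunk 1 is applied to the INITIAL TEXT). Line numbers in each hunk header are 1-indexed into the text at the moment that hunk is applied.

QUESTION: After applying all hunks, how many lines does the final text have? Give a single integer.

Answer: 11

Derivation:
Hunk 1: at line 1 remove [nerdj] add [aghe,fop,yzds] -> 14 lines: haxq mszwu aghe fop yzds rcnx rtl nro dgr nhlya ljwj iynic booev gldp
Hunk 2: at line 9 remove [nhlya,ljwj,iynic] add [whqv] -> 12 lines: haxq mszwu aghe fop yzds rcnx rtl nro dgr whqv booev gldp
Hunk 3: at line 7 remove [dgr,whqv] add [ept] -> 11 lines: haxq mszwu aghe fop yzds rcnx rtl nro ept booev gldp
Hunk 4: at line 1 remove [aghe,fop,yzds] add [iwuz,qyai,ujud] -> 11 lines: haxq mszwu iwuz qyai ujud rcnx rtl nro ept booev gldp
Hunk 5: at line 3 remove [ujud,rcnx] add [dlziu,oamhd] -> 11 lines: haxq mszwu iwuz qyai dlziu oamhd rtl nro ept booev gldp
Hunk 6: at line 6 remove [rtl] add [twkti] -> 11 lines: haxq mszwu iwuz qyai dlziu oamhd twkti nro ept booev gldp
Final line count: 11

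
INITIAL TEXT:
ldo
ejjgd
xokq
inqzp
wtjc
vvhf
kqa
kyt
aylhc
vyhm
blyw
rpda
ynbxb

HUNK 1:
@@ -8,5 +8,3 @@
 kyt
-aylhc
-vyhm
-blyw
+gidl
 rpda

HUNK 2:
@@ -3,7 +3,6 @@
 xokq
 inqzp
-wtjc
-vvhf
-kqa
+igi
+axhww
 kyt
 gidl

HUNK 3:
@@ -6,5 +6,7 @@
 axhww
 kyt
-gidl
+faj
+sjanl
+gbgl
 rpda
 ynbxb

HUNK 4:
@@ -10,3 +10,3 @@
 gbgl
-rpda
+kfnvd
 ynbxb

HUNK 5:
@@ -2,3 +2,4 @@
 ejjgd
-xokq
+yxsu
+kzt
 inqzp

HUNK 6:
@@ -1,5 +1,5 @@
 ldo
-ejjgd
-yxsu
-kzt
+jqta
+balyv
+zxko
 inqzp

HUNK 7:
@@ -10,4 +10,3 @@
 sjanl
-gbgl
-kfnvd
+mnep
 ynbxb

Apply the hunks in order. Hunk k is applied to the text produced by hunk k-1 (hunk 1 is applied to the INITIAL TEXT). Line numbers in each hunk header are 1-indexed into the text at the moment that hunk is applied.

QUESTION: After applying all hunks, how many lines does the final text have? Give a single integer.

Hunk 1: at line 8 remove [aylhc,vyhm,blyw] add [gidl] -> 11 lines: ldo ejjgd xokq inqzp wtjc vvhf kqa kyt gidl rpda ynbxb
Hunk 2: at line 3 remove [wtjc,vvhf,kqa] add [igi,axhww] -> 10 lines: ldo ejjgd xokq inqzp igi axhww kyt gidl rpda ynbxb
Hunk 3: at line 6 remove [gidl] add [faj,sjanl,gbgl] -> 12 lines: ldo ejjgd xokq inqzp igi axhww kyt faj sjanl gbgl rpda ynbxb
Hunk 4: at line 10 remove [rpda] add [kfnvd] -> 12 lines: ldo ejjgd xokq inqzp igi axhww kyt faj sjanl gbgl kfnvd ynbxb
Hunk 5: at line 2 remove [xokq] add [yxsu,kzt] -> 13 lines: ldo ejjgd yxsu kzt inqzp igi axhww kyt faj sjanl gbgl kfnvd ynbxb
Hunk 6: at line 1 remove [ejjgd,yxsu,kzt] add [jqta,balyv,zxko] -> 13 lines: ldo jqta balyv zxko inqzp igi axhww kyt faj sjanl gbgl kfnvd ynbxb
Hunk 7: at line 10 remove [gbgl,kfnvd] add [mnep] -> 12 lines: ldo jqta balyv zxko inqzp igi axhww kyt faj sjanl mnep ynbxb
Final line count: 12

Answer: 12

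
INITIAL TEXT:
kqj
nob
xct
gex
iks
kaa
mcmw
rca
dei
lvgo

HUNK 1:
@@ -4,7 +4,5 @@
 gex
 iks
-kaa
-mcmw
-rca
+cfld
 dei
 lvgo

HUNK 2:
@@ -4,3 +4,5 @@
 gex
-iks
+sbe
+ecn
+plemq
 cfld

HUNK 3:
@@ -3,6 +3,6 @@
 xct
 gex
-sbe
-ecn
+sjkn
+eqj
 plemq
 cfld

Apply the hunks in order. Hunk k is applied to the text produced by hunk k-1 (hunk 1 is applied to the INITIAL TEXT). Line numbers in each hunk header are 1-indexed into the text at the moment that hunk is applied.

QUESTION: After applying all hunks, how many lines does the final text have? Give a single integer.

Answer: 10

Derivation:
Hunk 1: at line 4 remove [kaa,mcmw,rca] add [cfld] -> 8 lines: kqj nob xct gex iks cfld dei lvgo
Hunk 2: at line 4 remove [iks] add [sbe,ecn,plemq] -> 10 lines: kqj nob xct gex sbe ecn plemq cfld dei lvgo
Hunk 3: at line 3 remove [sbe,ecn] add [sjkn,eqj] -> 10 lines: kqj nob xct gex sjkn eqj plemq cfld dei lvgo
Final line count: 10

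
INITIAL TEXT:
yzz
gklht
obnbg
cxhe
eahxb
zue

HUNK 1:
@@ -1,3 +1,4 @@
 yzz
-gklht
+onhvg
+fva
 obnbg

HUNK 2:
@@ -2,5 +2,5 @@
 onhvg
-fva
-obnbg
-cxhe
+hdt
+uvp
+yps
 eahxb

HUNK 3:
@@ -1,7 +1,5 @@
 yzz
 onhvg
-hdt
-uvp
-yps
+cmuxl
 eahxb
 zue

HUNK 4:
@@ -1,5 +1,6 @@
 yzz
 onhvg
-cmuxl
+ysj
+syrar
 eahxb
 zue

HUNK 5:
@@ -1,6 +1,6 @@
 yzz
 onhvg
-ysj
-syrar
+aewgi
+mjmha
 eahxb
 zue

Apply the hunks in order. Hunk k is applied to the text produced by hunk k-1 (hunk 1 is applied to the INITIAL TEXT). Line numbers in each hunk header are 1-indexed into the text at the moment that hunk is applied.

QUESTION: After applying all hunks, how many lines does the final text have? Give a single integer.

Hunk 1: at line 1 remove [gklht] add [onhvg,fva] -> 7 lines: yzz onhvg fva obnbg cxhe eahxb zue
Hunk 2: at line 2 remove [fva,obnbg,cxhe] add [hdt,uvp,yps] -> 7 lines: yzz onhvg hdt uvp yps eahxb zue
Hunk 3: at line 1 remove [hdt,uvp,yps] add [cmuxl] -> 5 lines: yzz onhvg cmuxl eahxb zue
Hunk 4: at line 1 remove [cmuxl] add [ysj,syrar] -> 6 lines: yzz onhvg ysj syrar eahxb zue
Hunk 5: at line 1 remove [ysj,syrar] add [aewgi,mjmha] -> 6 lines: yzz onhvg aewgi mjmha eahxb zue
Final line count: 6

Answer: 6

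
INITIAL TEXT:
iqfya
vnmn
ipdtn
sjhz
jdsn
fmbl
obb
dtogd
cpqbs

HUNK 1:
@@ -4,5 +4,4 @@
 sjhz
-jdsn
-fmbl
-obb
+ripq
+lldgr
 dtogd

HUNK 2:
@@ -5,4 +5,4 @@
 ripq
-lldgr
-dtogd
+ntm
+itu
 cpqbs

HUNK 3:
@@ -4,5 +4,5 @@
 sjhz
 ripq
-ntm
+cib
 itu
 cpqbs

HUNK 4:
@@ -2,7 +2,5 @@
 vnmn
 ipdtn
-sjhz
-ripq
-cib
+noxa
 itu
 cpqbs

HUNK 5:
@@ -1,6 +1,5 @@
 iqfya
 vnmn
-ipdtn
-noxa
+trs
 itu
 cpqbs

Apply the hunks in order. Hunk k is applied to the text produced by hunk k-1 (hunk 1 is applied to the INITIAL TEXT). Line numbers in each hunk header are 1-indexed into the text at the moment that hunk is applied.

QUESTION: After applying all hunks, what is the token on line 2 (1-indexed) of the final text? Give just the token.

Answer: vnmn

Derivation:
Hunk 1: at line 4 remove [jdsn,fmbl,obb] add [ripq,lldgr] -> 8 lines: iqfya vnmn ipdtn sjhz ripq lldgr dtogd cpqbs
Hunk 2: at line 5 remove [lldgr,dtogd] add [ntm,itu] -> 8 lines: iqfya vnmn ipdtn sjhz ripq ntm itu cpqbs
Hunk 3: at line 4 remove [ntm] add [cib] -> 8 lines: iqfya vnmn ipdtn sjhz ripq cib itu cpqbs
Hunk 4: at line 2 remove [sjhz,ripq,cib] add [noxa] -> 6 lines: iqfya vnmn ipdtn noxa itu cpqbs
Hunk 5: at line 1 remove [ipdtn,noxa] add [trs] -> 5 lines: iqfya vnmn trs itu cpqbs
Final line 2: vnmn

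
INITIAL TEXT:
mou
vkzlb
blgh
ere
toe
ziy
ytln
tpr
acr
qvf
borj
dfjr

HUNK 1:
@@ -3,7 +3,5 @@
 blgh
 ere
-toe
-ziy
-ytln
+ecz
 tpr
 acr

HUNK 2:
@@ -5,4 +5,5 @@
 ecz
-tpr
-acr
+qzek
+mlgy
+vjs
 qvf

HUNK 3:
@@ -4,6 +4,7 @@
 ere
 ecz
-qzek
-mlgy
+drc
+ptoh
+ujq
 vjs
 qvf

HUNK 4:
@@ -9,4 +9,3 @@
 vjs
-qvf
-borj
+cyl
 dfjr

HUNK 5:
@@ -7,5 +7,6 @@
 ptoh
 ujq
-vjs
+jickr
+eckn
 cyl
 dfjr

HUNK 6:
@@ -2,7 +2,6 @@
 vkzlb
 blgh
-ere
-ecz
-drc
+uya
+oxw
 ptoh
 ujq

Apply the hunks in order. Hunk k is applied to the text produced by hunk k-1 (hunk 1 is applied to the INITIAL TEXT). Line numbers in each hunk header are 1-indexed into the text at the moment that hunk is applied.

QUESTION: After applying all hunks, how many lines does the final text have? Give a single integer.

Answer: 11

Derivation:
Hunk 1: at line 3 remove [toe,ziy,ytln] add [ecz] -> 10 lines: mou vkzlb blgh ere ecz tpr acr qvf borj dfjr
Hunk 2: at line 5 remove [tpr,acr] add [qzek,mlgy,vjs] -> 11 lines: mou vkzlb blgh ere ecz qzek mlgy vjs qvf borj dfjr
Hunk 3: at line 4 remove [qzek,mlgy] add [drc,ptoh,ujq] -> 12 lines: mou vkzlb blgh ere ecz drc ptoh ujq vjs qvf borj dfjr
Hunk 4: at line 9 remove [qvf,borj] add [cyl] -> 11 lines: mou vkzlb blgh ere ecz drc ptoh ujq vjs cyl dfjr
Hunk 5: at line 7 remove [vjs] add [jickr,eckn] -> 12 lines: mou vkzlb blgh ere ecz drc ptoh ujq jickr eckn cyl dfjr
Hunk 6: at line 2 remove [ere,ecz,drc] add [uya,oxw] -> 11 lines: mou vkzlb blgh uya oxw ptoh ujq jickr eckn cyl dfjr
Final line count: 11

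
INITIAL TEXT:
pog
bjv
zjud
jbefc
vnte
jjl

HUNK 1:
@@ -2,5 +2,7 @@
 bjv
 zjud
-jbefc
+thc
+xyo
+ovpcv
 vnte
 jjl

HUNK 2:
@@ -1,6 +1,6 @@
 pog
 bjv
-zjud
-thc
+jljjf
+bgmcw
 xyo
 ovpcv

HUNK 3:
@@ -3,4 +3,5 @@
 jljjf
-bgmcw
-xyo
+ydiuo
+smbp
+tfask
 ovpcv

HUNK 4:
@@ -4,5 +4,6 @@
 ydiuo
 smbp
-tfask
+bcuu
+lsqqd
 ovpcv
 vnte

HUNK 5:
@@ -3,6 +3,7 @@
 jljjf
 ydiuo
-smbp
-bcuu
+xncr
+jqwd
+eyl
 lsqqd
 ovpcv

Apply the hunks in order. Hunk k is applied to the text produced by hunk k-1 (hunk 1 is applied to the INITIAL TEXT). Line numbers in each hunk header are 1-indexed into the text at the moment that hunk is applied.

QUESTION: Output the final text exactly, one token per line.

Hunk 1: at line 2 remove [jbefc] add [thc,xyo,ovpcv] -> 8 lines: pog bjv zjud thc xyo ovpcv vnte jjl
Hunk 2: at line 1 remove [zjud,thc] add [jljjf,bgmcw] -> 8 lines: pog bjv jljjf bgmcw xyo ovpcv vnte jjl
Hunk 3: at line 3 remove [bgmcw,xyo] add [ydiuo,smbp,tfask] -> 9 lines: pog bjv jljjf ydiuo smbp tfask ovpcv vnte jjl
Hunk 4: at line 4 remove [tfask] add [bcuu,lsqqd] -> 10 lines: pog bjv jljjf ydiuo smbp bcuu lsqqd ovpcv vnte jjl
Hunk 5: at line 3 remove [smbp,bcuu] add [xncr,jqwd,eyl] -> 11 lines: pog bjv jljjf ydiuo xncr jqwd eyl lsqqd ovpcv vnte jjl

Answer: pog
bjv
jljjf
ydiuo
xncr
jqwd
eyl
lsqqd
ovpcv
vnte
jjl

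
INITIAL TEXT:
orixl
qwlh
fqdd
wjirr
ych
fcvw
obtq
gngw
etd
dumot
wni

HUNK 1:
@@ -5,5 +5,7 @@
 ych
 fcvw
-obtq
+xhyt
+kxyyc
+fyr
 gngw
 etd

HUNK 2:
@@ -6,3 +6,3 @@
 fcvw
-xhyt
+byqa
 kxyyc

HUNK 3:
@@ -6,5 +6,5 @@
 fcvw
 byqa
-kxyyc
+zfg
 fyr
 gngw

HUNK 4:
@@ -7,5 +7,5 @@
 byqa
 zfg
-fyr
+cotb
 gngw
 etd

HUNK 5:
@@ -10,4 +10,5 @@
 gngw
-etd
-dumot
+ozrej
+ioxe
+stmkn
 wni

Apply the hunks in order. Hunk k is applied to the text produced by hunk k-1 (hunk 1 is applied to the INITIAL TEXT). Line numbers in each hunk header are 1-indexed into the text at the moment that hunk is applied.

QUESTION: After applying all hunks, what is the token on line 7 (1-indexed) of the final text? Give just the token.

Hunk 1: at line 5 remove [obtq] add [xhyt,kxyyc,fyr] -> 13 lines: orixl qwlh fqdd wjirr ych fcvw xhyt kxyyc fyr gngw etd dumot wni
Hunk 2: at line 6 remove [xhyt] add [byqa] -> 13 lines: orixl qwlh fqdd wjirr ych fcvw byqa kxyyc fyr gngw etd dumot wni
Hunk 3: at line 6 remove [kxyyc] add [zfg] -> 13 lines: orixl qwlh fqdd wjirr ych fcvw byqa zfg fyr gngw etd dumot wni
Hunk 4: at line 7 remove [fyr] add [cotb] -> 13 lines: orixl qwlh fqdd wjirr ych fcvw byqa zfg cotb gngw etd dumot wni
Hunk 5: at line 10 remove [etd,dumot] add [ozrej,ioxe,stmkn] -> 14 lines: orixl qwlh fqdd wjirr ych fcvw byqa zfg cotb gngw ozrej ioxe stmkn wni
Final line 7: byqa

Answer: byqa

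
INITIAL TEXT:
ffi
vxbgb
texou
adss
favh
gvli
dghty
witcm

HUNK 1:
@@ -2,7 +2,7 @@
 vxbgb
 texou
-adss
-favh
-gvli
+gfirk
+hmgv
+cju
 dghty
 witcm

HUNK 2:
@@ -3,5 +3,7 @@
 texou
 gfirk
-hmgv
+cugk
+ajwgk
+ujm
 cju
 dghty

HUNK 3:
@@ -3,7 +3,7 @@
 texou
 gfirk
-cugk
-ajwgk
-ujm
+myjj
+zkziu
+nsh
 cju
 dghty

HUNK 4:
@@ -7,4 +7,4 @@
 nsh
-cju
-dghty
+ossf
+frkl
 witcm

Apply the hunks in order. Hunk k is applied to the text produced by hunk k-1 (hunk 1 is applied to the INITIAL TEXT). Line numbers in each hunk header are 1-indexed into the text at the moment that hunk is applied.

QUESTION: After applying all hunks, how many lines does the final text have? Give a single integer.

Hunk 1: at line 2 remove [adss,favh,gvli] add [gfirk,hmgv,cju] -> 8 lines: ffi vxbgb texou gfirk hmgv cju dghty witcm
Hunk 2: at line 3 remove [hmgv] add [cugk,ajwgk,ujm] -> 10 lines: ffi vxbgb texou gfirk cugk ajwgk ujm cju dghty witcm
Hunk 3: at line 3 remove [cugk,ajwgk,ujm] add [myjj,zkziu,nsh] -> 10 lines: ffi vxbgb texou gfirk myjj zkziu nsh cju dghty witcm
Hunk 4: at line 7 remove [cju,dghty] add [ossf,frkl] -> 10 lines: ffi vxbgb texou gfirk myjj zkziu nsh ossf frkl witcm
Final line count: 10

Answer: 10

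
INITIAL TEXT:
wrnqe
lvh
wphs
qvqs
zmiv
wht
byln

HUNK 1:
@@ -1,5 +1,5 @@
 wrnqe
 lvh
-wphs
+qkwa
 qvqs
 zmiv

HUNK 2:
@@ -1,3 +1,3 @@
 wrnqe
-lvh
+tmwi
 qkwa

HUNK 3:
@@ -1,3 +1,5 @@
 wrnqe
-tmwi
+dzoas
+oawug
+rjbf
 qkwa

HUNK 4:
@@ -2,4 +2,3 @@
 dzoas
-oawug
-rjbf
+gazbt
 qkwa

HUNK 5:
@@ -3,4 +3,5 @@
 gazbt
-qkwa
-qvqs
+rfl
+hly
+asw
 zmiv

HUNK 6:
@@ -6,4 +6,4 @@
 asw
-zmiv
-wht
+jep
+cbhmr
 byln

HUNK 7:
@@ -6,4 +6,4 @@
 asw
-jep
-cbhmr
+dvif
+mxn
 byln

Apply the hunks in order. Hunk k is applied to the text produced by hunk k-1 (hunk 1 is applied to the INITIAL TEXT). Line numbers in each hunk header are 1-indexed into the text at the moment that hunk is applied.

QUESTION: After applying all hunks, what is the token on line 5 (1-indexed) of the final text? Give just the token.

Hunk 1: at line 1 remove [wphs] add [qkwa] -> 7 lines: wrnqe lvh qkwa qvqs zmiv wht byln
Hunk 2: at line 1 remove [lvh] add [tmwi] -> 7 lines: wrnqe tmwi qkwa qvqs zmiv wht byln
Hunk 3: at line 1 remove [tmwi] add [dzoas,oawug,rjbf] -> 9 lines: wrnqe dzoas oawug rjbf qkwa qvqs zmiv wht byln
Hunk 4: at line 2 remove [oawug,rjbf] add [gazbt] -> 8 lines: wrnqe dzoas gazbt qkwa qvqs zmiv wht byln
Hunk 5: at line 3 remove [qkwa,qvqs] add [rfl,hly,asw] -> 9 lines: wrnqe dzoas gazbt rfl hly asw zmiv wht byln
Hunk 6: at line 6 remove [zmiv,wht] add [jep,cbhmr] -> 9 lines: wrnqe dzoas gazbt rfl hly asw jep cbhmr byln
Hunk 7: at line 6 remove [jep,cbhmr] add [dvif,mxn] -> 9 lines: wrnqe dzoas gazbt rfl hly asw dvif mxn byln
Final line 5: hly

Answer: hly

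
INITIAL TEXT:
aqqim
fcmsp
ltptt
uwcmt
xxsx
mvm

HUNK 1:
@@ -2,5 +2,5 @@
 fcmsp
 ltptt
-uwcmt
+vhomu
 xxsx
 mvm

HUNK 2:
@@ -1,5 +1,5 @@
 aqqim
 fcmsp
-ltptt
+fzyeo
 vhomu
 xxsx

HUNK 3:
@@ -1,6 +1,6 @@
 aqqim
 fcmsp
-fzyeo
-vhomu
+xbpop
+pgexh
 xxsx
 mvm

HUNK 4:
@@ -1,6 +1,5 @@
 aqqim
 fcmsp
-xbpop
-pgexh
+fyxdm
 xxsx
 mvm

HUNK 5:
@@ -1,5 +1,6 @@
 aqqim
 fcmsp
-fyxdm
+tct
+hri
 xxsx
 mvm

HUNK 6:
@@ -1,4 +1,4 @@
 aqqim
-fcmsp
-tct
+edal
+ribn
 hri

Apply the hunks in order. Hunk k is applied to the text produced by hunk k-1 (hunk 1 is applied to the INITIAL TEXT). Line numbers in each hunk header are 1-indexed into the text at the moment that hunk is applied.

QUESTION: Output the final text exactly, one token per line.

Hunk 1: at line 2 remove [uwcmt] add [vhomu] -> 6 lines: aqqim fcmsp ltptt vhomu xxsx mvm
Hunk 2: at line 1 remove [ltptt] add [fzyeo] -> 6 lines: aqqim fcmsp fzyeo vhomu xxsx mvm
Hunk 3: at line 1 remove [fzyeo,vhomu] add [xbpop,pgexh] -> 6 lines: aqqim fcmsp xbpop pgexh xxsx mvm
Hunk 4: at line 1 remove [xbpop,pgexh] add [fyxdm] -> 5 lines: aqqim fcmsp fyxdm xxsx mvm
Hunk 5: at line 1 remove [fyxdm] add [tct,hri] -> 6 lines: aqqim fcmsp tct hri xxsx mvm
Hunk 6: at line 1 remove [fcmsp,tct] add [edal,ribn] -> 6 lines: aqqim edal ribn hri xxsx mvm

Answer: aqqim
edal
ribn
hri
xxsx
mvm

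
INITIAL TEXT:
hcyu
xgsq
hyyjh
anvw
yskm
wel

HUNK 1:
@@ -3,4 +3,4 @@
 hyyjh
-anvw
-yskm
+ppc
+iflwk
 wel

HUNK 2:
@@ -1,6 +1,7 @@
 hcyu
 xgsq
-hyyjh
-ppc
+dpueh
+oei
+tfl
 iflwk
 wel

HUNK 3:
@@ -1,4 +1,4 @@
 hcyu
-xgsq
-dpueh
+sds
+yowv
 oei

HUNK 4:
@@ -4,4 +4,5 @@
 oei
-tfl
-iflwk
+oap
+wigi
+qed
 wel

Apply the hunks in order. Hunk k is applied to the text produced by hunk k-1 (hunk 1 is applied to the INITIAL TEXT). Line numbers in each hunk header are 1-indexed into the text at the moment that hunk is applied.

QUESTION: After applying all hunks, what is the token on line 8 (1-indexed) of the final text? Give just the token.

Answer: wel

Derivation:
Hunk 1: at line 3 remove [anvw,yskm] add [ppc,iflwk] -> 6 lines: hcyu xgsq hyyjh ppc iflwk wel
Hunk 2: at line 1 remove [hyyjh,ppc] add [dpueh,oei,tfl] -> 7 lines: hcyu xgsq dpueh oei tfl iflwk wel
Hunk 3: at line 1 remove [xgsq,dpueh] add [sds,yowv] -> 7 lines: hcyu sds yowv oei tfl iflwk wel
Hunk 4: at line 4 remove [tfl,iflwk] add [oap,wigi,qed] -> 8 lines: hcyu sds yowv oei oap wigi qed wel
Final line 8: wel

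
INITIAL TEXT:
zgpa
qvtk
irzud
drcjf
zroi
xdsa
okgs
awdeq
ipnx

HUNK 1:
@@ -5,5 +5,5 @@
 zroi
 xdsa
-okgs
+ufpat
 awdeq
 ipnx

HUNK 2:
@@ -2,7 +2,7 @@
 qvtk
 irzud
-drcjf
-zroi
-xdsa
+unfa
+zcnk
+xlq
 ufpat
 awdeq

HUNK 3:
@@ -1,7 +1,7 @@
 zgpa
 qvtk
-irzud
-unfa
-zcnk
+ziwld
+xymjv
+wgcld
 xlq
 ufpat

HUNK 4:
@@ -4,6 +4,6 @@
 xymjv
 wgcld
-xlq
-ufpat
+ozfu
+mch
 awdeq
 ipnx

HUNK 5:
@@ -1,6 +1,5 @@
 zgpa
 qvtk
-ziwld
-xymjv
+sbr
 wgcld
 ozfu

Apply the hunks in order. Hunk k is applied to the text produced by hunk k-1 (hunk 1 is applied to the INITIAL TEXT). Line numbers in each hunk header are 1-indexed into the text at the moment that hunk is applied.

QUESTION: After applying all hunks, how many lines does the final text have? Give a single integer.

Hunk 1: at line 5 remove [okgs] add [ufpat] -> 9 lines: zgpa qvtk irzud drcjf zroi xdsa ufpat awdeq ipnx
Hunk 2: at line 2 remove [drcjf,zroi,xdsa] add [unfa,zcnk,xlq] -> 9 lines: zgpa qvtk irzud unfa zcnk xlq ufpat awdeq ipnx
Hunk 3: at line 1 remove [irzud,unfa,zcnk] add [ziwld,xymjv,wgcld] -> 9 lines: zgpa qvtk ziwld xymjv wgcld xlq ufpat awdeq ipnx
Hunk 4: at line 4 remove [xlq,ufpat] add [ozfu,mch] -> 9 lines: zgpa qvtk ziwld xymjv wgcld ozfu mch awdeq ipnx
Hunk 5: at line 1 remove [ziwld,xymjv] add [sbr] -> 8 lines: zgpa qvtk sbr wgcld ozfu mch awdeq ipnx
Final line count: 8

Answer: 8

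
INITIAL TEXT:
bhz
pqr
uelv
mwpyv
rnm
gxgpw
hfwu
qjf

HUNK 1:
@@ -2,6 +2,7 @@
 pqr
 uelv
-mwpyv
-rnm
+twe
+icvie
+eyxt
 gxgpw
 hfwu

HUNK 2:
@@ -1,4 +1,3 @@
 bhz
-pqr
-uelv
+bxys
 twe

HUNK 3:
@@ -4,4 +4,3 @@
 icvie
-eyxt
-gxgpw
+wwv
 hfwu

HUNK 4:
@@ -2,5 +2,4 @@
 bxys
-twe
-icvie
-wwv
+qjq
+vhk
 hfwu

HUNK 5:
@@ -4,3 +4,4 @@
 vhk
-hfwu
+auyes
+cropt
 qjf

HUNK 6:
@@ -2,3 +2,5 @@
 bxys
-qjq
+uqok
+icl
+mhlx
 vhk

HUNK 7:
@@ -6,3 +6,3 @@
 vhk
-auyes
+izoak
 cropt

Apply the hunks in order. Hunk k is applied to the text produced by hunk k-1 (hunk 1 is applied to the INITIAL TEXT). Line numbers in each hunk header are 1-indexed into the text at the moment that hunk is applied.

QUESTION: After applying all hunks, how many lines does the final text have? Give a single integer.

Hunk 1: at line 2 remove [mwpyv,rnm] add [twe,icvie,eyxt] -> 9 lines: bhz pqr uelv twe icvie eyxt gxgpw hfwu qjf
Hunk 2: at line 1 remove [pqr,uelv] add [bxys] -> 8 lines: bhz bxys twe icvie eyxt gxgpw hfwu qjf
Hunk 3: at line 4 remove [eyxt,gxgpw] add [wwv] -> 7 lines: bhz bxys twe icvie wwv hfwu qjf
Hunk 4: at line 2 remove [twe,icvie,wwv] add [qjq,vhk] -> 6 lines: bhz bxys qjq vhk hfwu qjf
Hunk 5: at line 4 remove [hfwu] add [auyes,cropt] -> 7 lines: bhz bxys qjq vhk auyes cropt qjf
Hunk 6: at line 2 remove [qjq] add [uqok,icl,mhlx] -> 9 lines: bhz bxys uqok icl mhlx vhk auyes cropt qjf
Hunk 7: at line 6 remove [auyes] add [izoak] -> 9 lines: bhz bxys uqok icl mhlx vhk izoak cropt qjf
Final line count: 9

Answer: 9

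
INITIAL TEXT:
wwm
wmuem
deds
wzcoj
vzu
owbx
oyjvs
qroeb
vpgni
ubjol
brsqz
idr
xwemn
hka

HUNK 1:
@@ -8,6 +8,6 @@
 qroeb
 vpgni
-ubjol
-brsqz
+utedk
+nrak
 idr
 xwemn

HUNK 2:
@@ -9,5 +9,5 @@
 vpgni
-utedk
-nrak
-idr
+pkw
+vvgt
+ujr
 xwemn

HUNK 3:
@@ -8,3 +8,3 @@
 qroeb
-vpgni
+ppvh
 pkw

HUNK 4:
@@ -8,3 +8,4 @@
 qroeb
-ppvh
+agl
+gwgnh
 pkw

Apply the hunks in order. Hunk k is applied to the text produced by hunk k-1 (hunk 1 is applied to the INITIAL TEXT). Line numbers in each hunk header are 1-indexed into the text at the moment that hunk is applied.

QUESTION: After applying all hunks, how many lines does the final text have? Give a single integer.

Hunk 1: at line 8 remove [ubjol,brsqz] add [utedk,nrak] -> 14 lines: wwm wmuem deds wzcoj vzu owbx oyjvs qroeb vpgni utedk nrak idr xwemn hka
Hunk 2: at line 9 remove [utedk,nrak,idr] add [pkw,vvgt,ujr] -> 14 lines: wwm wmuem deds wzcoj vzu owbx oyjvs qroeb vpgni pkw vvgt ujr xwemn hka
Hunk 3: at line 8 remove [vpgni] add [ppvh] -> 14 lines: wwm wmuem deds wzcoj vzu owbx oyjvs qroeb ppvh pkw vvgt ujr xwemn hka
Hunk 4: at line 8 remove [ppvh] add [agl,gwgnh] -> 15 lines: wwm wmuem deds wzcoj vzu owbx oyjvs qroeb agl gwgnh pkw vvgt ujr xwemn hka
Final line count: 15

Answer: 15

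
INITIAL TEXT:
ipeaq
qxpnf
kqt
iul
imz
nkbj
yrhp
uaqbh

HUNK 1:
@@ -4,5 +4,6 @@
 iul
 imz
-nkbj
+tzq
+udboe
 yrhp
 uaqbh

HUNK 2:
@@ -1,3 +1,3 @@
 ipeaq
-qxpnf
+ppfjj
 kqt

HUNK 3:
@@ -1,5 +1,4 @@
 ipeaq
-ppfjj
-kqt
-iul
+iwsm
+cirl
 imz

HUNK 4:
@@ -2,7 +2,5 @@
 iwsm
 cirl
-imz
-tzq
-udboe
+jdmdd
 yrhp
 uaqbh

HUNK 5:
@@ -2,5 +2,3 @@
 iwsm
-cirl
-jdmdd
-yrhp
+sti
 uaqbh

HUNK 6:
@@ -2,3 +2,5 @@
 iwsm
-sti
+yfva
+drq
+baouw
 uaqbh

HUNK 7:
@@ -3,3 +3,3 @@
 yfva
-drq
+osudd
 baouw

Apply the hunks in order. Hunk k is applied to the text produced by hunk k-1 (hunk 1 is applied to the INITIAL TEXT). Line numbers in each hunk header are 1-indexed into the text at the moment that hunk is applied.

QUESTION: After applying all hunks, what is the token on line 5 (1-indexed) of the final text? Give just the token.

Hunk 1: at line 4 remove [nkbj] add [tzq,udboe] -> 9 lines: ipeaq qxpnf kqt iul imz tzq udboe yrhp uaqbh
Hunk 2: at line 1 remove [qxpnf] add [ppfjj] -> 9 lines: ipeaq ppfjj kqt iul imz tzq udboe yrhp uaqbh
Hunk 3: at line 1 remove [ppfjj,kqt,iul] add [iwsm,cirl] -> 8 lines: ipeaq iwsm cirl imz tzq udboe yrhp uaqbh
Hunk 4: at line 2 remove [imz,tzq,udboe] add [jdmdd] -> 6 lines: ipeaq iwsm cirl jdmdd yrhp uaqbh
Hunk 5: at line 2 remove [cirl,jdmdd,yrhp] add [sti] -> 4 lines: ipeaq iwsm sti uaqbh
Hunk 6: at line 2 remove [sti] add [yfva,drq,baouw] -> 6 lines: ipeaq iwsm yfva drq baouw uaqbh
Hunk 7: at line 3 remove [drq] add [osudd] -> 6 lines: ipeaq iwsm yfva osudd baouw uaqbh
Final line 5: baouw

Answer: baouw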